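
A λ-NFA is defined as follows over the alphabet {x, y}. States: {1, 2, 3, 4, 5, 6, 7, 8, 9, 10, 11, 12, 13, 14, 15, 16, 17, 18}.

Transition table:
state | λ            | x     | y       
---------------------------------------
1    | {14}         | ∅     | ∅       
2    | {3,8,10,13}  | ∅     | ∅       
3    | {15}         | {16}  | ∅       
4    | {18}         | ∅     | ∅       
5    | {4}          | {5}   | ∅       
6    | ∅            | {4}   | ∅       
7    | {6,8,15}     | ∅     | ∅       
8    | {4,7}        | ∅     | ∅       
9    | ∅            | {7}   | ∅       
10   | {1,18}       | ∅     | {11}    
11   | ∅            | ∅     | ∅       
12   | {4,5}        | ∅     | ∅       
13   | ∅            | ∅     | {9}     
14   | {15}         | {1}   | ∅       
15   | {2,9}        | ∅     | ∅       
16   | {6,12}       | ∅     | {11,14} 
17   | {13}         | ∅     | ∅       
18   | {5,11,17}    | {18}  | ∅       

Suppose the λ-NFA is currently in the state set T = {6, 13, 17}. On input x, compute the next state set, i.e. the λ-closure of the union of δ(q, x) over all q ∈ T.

6 on x → {4}.
No x-transition from 13, 17.
Union after reading x: {4}.
Now take the λ-closure:
From 4 via λ: add 18.
From 18 via λ: add 5, 11, 17.
From 17 via λ: add 13.
No new states can be added; the closed set is {4, 5, 11, 13, 17, 18}.

{4, 5, 11, 13, 17, 18}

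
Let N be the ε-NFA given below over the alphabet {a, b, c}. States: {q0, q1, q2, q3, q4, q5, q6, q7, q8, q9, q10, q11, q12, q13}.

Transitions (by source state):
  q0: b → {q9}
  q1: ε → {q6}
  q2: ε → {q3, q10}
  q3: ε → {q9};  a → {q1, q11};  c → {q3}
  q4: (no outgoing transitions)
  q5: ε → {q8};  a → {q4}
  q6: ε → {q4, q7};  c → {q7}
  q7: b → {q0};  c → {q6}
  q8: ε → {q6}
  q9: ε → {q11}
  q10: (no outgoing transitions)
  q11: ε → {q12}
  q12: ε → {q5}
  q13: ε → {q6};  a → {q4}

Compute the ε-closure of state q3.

{q3, q4, q5, q6, q7, q8, q9, q11, q12}

Start with {q3}.
From q3 via ε: add q9.
From q9 via ε: add q11.
From q11 via ε: add q12.
From q12 via ε: add q5.
From q5 via ε: add q8.
From q8 via ε: add q6.
From q6 via ε: add q4, q7.
No new states can be added; the closed set is {q3, q4, q5, q6, q7, q8, q9, q11, q12}.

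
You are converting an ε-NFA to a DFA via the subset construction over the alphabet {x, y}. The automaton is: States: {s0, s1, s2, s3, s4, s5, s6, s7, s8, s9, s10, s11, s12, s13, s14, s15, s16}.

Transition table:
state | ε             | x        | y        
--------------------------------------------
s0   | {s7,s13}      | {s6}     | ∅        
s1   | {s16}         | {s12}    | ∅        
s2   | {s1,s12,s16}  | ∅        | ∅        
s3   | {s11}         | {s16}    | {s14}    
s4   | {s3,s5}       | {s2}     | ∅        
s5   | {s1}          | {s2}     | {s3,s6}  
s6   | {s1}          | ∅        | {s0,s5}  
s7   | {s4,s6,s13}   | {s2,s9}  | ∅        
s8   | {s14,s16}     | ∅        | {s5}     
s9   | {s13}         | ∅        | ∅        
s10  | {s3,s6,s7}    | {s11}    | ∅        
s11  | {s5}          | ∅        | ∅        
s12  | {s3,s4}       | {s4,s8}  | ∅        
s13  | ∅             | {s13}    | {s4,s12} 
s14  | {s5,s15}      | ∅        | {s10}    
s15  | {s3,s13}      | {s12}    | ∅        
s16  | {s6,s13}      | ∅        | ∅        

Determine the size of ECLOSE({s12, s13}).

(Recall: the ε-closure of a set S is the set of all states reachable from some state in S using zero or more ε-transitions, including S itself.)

Start with {s12, s13}.
From s12 via ε: add s3, s4.
From s3 via ε: add s11.
From s4 via ε: add s5.
From s5 via ε: add s1.
From s1 via ε: add s16.
From s16 via ε: add s6.
ε-closure = {s1, s3, s4, s5, s6, s11, s12, s13, s16}, which has 9 states.

9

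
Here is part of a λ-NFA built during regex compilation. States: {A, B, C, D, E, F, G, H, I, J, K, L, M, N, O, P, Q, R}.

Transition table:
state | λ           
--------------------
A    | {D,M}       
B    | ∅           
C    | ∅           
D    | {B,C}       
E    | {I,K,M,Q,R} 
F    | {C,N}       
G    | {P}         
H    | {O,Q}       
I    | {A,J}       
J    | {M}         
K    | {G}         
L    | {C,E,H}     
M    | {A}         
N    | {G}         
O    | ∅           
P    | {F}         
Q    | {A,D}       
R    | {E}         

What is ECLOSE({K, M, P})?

Start with {K, M, P}.
From K via λ: add G.
From M via λ: add A.
From P via λ: add F.
From A via λ: add D.
From F via λ: add C, N.
From D via λ: add B.
No new states can be added; the closed set is {A, B, C, D, F, G, K, M, N, P}.

{A, B, C, D, F, G, K, M, N, P}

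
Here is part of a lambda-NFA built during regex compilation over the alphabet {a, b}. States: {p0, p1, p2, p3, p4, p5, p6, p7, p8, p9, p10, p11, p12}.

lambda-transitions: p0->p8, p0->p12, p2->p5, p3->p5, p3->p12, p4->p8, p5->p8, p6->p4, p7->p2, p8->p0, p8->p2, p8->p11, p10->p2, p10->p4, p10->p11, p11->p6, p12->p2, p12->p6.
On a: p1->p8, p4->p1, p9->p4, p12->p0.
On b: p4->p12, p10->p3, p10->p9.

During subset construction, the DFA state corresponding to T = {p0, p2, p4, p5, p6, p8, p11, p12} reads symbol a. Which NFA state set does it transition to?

p4 on a → {p1}.
p12 on a → {p0}.
No a-transition from p0, p2, p5, p6, p8, p11.
Union after reading a: {p0, p1}.
Now take the lambda-closure:
From p0 via lambda: add p8, p12.
From p8 via lambda: add p2, p11.
From p12 via lambda: add p6.
From p2 via lambda: add p5.
From p6 via lambda: add p4.
No new states can be added; the closed set is {p0, p1, p2, p4, p5, p6, p8, p11, p12}.

{p0, p1, p2, p4, p5, p6, p8, p11, p12}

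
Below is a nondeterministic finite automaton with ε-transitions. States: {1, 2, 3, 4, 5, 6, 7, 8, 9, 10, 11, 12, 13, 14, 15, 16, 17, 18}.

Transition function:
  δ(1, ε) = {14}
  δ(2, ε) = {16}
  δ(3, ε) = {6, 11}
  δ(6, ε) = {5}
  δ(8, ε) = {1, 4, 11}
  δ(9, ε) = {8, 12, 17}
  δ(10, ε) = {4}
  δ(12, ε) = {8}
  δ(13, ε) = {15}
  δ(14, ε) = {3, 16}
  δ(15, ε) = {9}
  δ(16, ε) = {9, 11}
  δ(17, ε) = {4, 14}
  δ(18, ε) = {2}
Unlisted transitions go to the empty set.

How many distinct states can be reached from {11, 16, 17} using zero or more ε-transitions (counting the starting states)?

12

Start with {11, 16, 17}.
From 16 via ε: add 9.
From 17 via ε: add 4, 14.
From 9 via ε: add 8, 12.
From 14 via ε: add 3.
From 3 via ε: add 6.
From 8 via ε: add 1.
From 6 via ε: add 5.
ε-closure = {1, 3, 4, 5, 6, 8, 9, 11, 12, 14, 16, 17}, which has 12 states.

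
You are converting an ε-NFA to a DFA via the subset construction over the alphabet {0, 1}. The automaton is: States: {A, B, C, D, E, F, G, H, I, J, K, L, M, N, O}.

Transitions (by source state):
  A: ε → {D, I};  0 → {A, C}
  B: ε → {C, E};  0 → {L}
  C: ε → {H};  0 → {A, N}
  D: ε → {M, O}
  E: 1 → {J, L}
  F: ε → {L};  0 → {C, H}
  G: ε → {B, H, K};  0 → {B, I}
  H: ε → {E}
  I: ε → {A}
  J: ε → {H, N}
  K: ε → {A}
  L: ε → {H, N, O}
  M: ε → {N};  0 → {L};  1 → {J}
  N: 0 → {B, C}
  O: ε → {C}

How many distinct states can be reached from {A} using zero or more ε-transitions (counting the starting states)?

Start with {A}.
From A via ε: add D, I.
From D via ε: add M, O.
From M via ε: add N.
From O via ε: add C.
From C via ε: add H.
From H via ε: add E.
ε-closure = {A, C, D, E, H, I, M, N, O}, which has 9 states.

9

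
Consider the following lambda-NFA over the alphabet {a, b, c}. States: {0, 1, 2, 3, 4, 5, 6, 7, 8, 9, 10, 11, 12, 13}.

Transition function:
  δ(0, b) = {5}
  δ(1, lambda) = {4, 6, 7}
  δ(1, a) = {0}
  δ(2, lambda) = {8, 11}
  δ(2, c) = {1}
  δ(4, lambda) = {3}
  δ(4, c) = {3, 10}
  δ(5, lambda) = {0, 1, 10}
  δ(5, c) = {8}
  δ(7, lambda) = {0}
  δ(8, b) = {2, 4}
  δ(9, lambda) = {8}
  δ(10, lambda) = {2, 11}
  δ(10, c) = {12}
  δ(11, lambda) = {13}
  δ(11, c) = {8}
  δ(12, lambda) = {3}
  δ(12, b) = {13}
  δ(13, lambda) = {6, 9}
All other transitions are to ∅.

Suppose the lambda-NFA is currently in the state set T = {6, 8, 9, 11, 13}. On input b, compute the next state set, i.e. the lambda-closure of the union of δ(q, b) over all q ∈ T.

{2, 3, 4, 6, 8, 9, 11, 13}

8 on b → {2, 4}.
No b-transition from 6, 9, 11, 13.
Union after reading b: {2, 4}.
Now take the lambda-closure:
From 2 via lambda: add 8, 11.
From 4 via lambda: add 3.
From 11 via lambda: add 13.
From 13 via lambda: add 6, 9.
No new states can be added; the closed set is {2, 3, 4, 6, 8, 9, 11, 13}.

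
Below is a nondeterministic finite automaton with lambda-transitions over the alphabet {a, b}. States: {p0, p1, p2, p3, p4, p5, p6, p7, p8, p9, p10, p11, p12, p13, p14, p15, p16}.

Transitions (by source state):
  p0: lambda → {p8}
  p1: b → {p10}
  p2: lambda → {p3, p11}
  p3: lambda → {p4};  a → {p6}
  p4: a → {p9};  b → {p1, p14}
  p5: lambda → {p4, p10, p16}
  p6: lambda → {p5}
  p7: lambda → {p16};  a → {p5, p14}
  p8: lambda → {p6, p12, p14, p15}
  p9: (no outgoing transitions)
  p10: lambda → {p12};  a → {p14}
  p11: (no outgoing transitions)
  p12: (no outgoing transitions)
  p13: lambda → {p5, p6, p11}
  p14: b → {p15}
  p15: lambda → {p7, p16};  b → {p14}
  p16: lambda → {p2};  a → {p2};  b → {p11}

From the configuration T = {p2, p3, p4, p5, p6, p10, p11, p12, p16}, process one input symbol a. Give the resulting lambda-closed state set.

p3 on a → {p6}.
p4 on a → {p9}.
p10 on a → {p14}.
p16 on a → {p2}.
No a-transition from p2, p5, p6, p11, p12.
Union after reading a: {p2, p6, p9, p14}.
Now take the lambda-closure:
From p2 via lambda: add p3, p11.
From p6 via lambda: add p5.
From p3 via lambda: add p4.
From p5 via lambda: add p10, p16.
From p10 via lambda: add p12.
No new states can be added; the closed set is {p2, p3, p4, p5, p6, p9, p10, p11, p12, p14, p16}.

{p2, p3, p4, p5, p6, p9, p10, p11, p12, p14, p16}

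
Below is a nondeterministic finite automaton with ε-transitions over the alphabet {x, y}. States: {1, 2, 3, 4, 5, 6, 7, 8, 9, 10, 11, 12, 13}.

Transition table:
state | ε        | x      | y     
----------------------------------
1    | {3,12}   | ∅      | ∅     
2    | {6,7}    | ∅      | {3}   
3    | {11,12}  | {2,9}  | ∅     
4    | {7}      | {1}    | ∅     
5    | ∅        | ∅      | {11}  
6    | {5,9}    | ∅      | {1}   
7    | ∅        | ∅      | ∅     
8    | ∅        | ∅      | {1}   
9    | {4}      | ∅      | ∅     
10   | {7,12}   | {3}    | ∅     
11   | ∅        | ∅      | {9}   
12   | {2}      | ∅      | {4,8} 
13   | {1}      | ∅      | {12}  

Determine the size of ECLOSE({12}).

7

Start with {12}.
From 12 via ε: add 2.
From 2 via ε: add 6, 7.
From 6 via ε: add 5, 9.
From 9 via ε: add 4.
ε-closure = {2, 4, 5, 6, 7, 9, 12}, which has 7 states.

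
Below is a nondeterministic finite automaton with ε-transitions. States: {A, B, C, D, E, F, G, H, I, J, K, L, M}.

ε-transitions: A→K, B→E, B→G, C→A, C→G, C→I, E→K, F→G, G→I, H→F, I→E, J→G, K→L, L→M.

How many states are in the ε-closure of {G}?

Start with {G}.
From G via ε: add I.
From I via ε: add E.
From E via ε: add K.
From K via ε: add L.
From L via ε: add M.
ε-closure = {E, G, I, K, L, M}, which has 6 states.

6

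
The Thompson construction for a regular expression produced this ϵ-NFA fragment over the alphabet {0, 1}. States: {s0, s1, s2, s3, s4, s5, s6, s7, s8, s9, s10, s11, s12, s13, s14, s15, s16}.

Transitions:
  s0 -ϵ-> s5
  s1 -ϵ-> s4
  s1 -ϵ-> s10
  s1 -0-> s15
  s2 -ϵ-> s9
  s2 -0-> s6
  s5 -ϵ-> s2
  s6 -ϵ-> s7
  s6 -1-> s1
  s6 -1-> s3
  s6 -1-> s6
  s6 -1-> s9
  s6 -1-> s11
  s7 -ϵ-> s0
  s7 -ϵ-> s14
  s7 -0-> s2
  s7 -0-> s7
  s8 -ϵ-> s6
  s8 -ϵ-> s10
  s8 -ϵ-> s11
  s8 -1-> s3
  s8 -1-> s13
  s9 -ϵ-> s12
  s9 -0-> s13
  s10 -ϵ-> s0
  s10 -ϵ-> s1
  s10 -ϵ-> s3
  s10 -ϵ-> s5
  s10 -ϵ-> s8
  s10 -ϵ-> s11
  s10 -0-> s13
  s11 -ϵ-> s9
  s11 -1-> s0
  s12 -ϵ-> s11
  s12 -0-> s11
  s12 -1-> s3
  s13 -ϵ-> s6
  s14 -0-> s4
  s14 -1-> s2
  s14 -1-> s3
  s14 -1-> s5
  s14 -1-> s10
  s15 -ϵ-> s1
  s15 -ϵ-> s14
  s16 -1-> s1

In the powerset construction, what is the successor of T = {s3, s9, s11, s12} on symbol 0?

s9 on 0 → {s13}.
s12 on 0 → {s11}.
No 0-transition from s3, s11.
Union after reading 0: {s11, s13}.
Now take the ϵ-closure:
From s11 via ϵ: add s9.
From s13 via ϵ: add s6.
From s6 via ϵ: add s7.
From s9 via ϵ: add s12.
From s7 via ϵ: add s0, s14.
From s0 via ϵ: add s5.
From s5 via ϵ: add s2.
No new states can be added; the closed set is {s0, s2, s5, s6, s7, s9, s11, s12, s13, s14}.

{s0, s2, s5, s6, s7, s9, s11, s12, s13, s14}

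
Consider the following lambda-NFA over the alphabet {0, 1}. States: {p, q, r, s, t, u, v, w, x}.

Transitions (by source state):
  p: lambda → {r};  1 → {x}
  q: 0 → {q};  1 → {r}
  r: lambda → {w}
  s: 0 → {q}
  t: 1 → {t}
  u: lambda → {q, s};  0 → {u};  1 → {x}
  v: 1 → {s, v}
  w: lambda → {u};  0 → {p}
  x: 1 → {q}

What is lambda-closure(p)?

{p, q, r, s, u, w}

Start with {p}.
From p via lambda: add r.
From r via lambda: add w.
From w via lambda: add u.
From u via lambda: add q, s.
No new states can be added; the closed set is {p, q, r, s, u, w}.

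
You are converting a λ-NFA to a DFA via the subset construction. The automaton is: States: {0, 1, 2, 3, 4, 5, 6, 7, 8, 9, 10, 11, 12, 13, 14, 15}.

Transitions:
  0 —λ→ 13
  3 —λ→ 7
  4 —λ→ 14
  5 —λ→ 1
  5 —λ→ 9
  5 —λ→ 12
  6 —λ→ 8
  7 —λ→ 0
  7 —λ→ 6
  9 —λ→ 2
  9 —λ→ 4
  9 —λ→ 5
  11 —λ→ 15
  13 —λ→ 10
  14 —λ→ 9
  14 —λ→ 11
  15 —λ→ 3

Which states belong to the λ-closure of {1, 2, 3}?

{0, 1, 2, 3, 6, 7, 8, 10, 13}

Start with {1, 2, 3}.
From 3 via λ: add 7.
From 7 via λ: add 0, 6.
From 0 via λ: add 13.
From 6 via λ: add 8.
From 13 via λ: add 10.
No new states can be added; the closed set is {0, 1, 2, 3, 6, 7, 8, 10, 13}.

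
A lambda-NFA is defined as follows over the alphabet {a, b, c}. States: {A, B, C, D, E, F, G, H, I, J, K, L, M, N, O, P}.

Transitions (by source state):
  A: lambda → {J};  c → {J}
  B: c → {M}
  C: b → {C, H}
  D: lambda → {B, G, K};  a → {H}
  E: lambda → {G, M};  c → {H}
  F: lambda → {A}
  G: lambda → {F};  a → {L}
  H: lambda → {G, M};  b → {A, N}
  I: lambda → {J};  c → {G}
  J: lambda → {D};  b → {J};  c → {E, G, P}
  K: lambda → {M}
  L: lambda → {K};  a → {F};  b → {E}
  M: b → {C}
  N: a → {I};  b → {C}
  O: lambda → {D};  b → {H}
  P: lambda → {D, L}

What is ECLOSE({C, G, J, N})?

Start with {C, G, J, N}.
From G via lambda: add F.
From J via lambda: add D.
From D via lambda: add B, K.
From F via lambda: add A.
From K via lambda: add M.
No new states can be added; the closed set is {A, B, C, D, F, G, J, K, M, N}.

{A, B, C, D, F, G, J, K, M, N}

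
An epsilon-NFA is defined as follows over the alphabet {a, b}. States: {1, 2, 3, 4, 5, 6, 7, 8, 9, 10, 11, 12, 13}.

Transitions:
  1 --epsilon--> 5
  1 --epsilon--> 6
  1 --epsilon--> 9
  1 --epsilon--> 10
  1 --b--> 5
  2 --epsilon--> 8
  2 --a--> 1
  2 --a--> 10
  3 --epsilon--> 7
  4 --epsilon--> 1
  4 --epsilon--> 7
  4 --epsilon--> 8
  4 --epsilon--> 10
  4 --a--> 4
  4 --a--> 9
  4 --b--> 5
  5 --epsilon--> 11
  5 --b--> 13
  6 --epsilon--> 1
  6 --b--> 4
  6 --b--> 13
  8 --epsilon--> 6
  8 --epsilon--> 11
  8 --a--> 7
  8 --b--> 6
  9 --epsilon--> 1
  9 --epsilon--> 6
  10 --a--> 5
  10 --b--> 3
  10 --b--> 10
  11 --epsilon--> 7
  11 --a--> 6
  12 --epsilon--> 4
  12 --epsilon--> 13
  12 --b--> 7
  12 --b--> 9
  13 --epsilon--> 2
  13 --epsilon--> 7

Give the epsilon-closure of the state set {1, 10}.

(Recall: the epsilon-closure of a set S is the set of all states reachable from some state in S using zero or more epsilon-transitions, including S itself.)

Start with {1, 10}.
From 1 via epsilon: add 5, 6, 9.
From 5 via epsilon: add 11.
From 11 via epsilon: add 7.
No new states can be added; the closed set is {1, 5, 6, 7, 9, 10, 11}.

{1, 5, 6, 7, 9, 10, 11}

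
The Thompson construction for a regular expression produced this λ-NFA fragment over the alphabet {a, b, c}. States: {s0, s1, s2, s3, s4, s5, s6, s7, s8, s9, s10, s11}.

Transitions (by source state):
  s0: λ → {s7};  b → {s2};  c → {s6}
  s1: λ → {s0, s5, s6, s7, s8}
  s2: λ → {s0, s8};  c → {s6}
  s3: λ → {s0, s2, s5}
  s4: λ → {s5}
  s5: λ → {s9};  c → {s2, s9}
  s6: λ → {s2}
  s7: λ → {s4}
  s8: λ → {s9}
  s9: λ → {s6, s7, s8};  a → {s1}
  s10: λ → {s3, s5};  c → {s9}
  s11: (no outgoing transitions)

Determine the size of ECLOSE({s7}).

Start with {s7}.
From s7 via λ: add s4.
From s4 via λ: add s5.
From s5 via λ: add s9.
From s9 via λ: add s6, s8.
From s6 via λ: add s2.
From s2 via λ: add s0.
λ-closure = {s0, s2, s4, s5, s6, s7, s8, s9}, which has 8 states.

8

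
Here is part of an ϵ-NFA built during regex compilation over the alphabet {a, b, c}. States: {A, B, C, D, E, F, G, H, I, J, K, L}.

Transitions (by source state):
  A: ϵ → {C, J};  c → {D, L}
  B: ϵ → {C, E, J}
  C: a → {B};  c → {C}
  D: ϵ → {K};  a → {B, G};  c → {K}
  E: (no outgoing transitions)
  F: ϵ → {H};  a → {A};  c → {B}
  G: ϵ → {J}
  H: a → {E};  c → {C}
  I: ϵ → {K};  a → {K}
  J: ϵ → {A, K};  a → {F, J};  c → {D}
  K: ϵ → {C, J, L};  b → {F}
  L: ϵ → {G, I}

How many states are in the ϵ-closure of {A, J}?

7

Start with {A, J}.
From A via ϵ: add C.
From J via ϵ: add K.
From K via ϵ: add L.
From L via ϵ: add G, I.
ϵ-closure = {A, C, G, I, J, K, L}, which has 7 states.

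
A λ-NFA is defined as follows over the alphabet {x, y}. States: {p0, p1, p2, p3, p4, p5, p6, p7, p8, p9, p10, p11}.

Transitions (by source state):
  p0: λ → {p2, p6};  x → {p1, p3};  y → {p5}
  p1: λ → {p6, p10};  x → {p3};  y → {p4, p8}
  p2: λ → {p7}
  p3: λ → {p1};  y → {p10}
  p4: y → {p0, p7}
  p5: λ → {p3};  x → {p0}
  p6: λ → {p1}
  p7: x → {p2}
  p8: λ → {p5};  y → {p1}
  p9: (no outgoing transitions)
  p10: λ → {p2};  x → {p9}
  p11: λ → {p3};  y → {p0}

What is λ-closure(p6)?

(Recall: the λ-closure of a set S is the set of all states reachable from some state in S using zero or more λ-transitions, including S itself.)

{p1, p2, p6, p7, p10}

Start with {p6}.
From p6 via λ: add p1.
From p1 via λ: add p10.
From p10 via λ: add p2.
From p2 via λ: add p7.
No new states can be added; the closed set is {p1, p2, p6, p7, p10}.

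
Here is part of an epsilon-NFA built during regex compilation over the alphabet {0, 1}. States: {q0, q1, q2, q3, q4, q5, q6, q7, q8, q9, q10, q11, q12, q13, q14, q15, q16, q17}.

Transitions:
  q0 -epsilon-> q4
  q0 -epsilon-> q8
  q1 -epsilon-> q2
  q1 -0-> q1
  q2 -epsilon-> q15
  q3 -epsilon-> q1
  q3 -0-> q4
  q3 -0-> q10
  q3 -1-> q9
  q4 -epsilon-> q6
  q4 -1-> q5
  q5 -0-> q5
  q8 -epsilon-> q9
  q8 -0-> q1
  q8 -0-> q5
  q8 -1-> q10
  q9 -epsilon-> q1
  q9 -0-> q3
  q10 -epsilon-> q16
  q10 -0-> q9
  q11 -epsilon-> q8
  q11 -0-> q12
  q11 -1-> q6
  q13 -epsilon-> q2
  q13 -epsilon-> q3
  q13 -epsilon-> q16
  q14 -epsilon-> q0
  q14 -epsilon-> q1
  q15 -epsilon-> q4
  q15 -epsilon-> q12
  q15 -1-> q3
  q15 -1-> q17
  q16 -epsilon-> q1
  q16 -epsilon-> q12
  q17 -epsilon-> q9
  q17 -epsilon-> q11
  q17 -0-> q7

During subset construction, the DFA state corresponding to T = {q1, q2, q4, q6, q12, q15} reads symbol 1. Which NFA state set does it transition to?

{q1, q2, q3, q4, q5, q6, q8, q9, q11, q12, q15, q17}

q4 on 1 → {q5}.
q15 on 1 → {q3, q17}.
No 1-transition from q1, q2, q6, q12.
Union after reading 1: {q3, q5, q17}.
Now take the epsilon-closure:
From q3 via epsilon: add q1.
From q17 via epsilon: add q9, q11.
From q1 via epsilon: add q2.
From q11 via epsilon: add q8.
From q2 via epsilon: add q15.
From q15 via epsilon: add q4, q12.
From q4 via epsilon: add q6.
No new states can be added; the closed set is {q1, q2, q3, q4, q5, q6, q8, q9, q11, q12, q15, q17}.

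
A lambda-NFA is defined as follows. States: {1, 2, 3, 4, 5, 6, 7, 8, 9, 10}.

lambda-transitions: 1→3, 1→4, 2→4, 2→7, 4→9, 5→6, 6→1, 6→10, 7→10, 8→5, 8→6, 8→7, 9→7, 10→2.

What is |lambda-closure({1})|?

7

Start with {1}.
From 1 via lambda: add 3, 4.
From 4 via lambda: add 9.
From 9 via lambda: add 7.
From 7 via lambda: add 10.
From 10 via lambda: add 2.
lambda-closure = {1, 2, 3, 4, 7, 9, 10}, which has 7 states.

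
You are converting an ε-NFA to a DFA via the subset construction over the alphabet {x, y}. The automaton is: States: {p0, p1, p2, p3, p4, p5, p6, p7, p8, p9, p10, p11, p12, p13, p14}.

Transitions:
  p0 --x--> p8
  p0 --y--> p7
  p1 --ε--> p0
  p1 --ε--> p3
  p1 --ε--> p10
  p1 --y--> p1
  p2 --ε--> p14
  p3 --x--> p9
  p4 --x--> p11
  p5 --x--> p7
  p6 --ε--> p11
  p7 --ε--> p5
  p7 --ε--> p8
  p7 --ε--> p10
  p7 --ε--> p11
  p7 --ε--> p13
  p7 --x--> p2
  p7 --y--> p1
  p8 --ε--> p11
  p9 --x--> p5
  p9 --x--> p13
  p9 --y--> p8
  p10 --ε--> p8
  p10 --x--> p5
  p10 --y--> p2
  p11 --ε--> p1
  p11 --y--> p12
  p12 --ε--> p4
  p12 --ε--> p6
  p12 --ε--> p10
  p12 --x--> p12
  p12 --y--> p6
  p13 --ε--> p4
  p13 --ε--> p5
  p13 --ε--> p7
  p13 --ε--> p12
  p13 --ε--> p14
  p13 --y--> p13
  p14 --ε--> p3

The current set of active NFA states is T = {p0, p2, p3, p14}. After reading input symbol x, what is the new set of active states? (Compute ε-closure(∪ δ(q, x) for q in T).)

{p0, p1, p3, p8, p9, p10, p11}

p0 on x → {p8}.
p3 on x → {p9}.
No x-transition from p2, p14.
Union after reading x: {p8, p9}.
Now take the ε-closure:
From p8 via ε: add p11.
From p11 via ε: add p1.
From p1 via ε: add p0, p3, p10.
No new states can be added; the closed set is {p0, p1, p3, p8, p9, p10, p11}.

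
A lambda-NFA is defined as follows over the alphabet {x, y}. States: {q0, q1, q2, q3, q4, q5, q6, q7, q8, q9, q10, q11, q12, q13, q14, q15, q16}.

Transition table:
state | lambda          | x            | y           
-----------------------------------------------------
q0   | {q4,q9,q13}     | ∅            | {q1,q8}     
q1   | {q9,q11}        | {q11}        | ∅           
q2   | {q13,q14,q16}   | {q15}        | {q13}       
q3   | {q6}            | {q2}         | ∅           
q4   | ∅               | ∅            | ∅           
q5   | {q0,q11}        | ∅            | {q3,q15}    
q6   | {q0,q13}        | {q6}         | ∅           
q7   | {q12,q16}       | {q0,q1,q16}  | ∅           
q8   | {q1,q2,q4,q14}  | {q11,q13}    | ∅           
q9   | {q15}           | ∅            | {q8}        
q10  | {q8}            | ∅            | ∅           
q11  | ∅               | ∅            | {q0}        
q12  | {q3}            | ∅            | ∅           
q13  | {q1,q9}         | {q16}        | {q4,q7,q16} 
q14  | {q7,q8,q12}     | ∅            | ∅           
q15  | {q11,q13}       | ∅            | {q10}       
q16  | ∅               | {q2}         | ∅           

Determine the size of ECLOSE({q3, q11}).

9

Start with {q3, q11}.
From q3 via lambda: add q6.
From q6 via lambda: add q0, q13.
From q0 via lambda: add q4, q9.
From q13 via lambda: add q1.
From q9 via lambda: add q15.
lambda-closure = {q0, q1, q3, q4, q6, q9, q11, q13, q15}, which has 9 states.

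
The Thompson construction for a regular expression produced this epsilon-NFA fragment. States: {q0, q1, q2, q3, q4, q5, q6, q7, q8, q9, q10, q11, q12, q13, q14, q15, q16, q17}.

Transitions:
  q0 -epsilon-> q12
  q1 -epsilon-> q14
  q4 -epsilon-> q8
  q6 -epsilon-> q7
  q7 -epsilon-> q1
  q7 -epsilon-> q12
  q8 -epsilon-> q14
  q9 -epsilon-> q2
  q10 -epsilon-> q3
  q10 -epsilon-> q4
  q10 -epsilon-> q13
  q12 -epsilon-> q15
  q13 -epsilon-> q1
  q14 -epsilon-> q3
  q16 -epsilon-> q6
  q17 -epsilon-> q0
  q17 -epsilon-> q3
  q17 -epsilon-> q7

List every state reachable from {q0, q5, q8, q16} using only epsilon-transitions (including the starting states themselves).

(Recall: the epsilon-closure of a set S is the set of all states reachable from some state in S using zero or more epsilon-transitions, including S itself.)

Start with {q0, q5, q8, q16}.
From q0 via epsilon: add q12.
From q8 via epsilon: add q14.
From q16 via epsilon: add q6.
From q6 via epsilon: add q7.
From q12 via epsilon: add q15.
From q14 via epsilon: add q3.
From q7 via epsilon: add q1.
No new states can be added; the closed set is {q0, q1, q3, q5, q6, q7, q8, q12, q14, q15, q16}.

{q0, q1, q3, q5, q6, q7, q8, q12, q14, q15, q16}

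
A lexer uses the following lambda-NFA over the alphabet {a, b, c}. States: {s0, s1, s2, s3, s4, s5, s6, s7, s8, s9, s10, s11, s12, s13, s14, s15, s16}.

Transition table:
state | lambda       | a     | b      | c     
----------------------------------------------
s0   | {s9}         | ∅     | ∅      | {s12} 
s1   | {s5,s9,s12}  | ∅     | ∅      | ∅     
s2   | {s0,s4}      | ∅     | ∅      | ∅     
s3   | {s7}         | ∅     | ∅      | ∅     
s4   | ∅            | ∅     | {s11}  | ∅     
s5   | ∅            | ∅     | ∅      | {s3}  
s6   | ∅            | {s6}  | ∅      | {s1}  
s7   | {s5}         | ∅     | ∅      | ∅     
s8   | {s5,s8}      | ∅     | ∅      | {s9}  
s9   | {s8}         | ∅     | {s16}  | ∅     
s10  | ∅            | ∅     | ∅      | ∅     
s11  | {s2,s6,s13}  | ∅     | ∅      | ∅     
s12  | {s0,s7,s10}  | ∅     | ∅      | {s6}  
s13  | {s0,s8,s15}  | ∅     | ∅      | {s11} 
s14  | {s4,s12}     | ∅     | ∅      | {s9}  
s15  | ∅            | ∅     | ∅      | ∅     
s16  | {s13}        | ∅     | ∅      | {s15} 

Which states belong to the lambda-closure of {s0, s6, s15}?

{s0, s5, s6, s8, s9, s15}

Start with {s0, s6, s15}.
From s0 via lambda: add s9.
From s9 via lambda: add s8.
From s8 via lambda: add s5.
No new states can be added; the closed set is {s0, s5, s6, s8, s9, s15}.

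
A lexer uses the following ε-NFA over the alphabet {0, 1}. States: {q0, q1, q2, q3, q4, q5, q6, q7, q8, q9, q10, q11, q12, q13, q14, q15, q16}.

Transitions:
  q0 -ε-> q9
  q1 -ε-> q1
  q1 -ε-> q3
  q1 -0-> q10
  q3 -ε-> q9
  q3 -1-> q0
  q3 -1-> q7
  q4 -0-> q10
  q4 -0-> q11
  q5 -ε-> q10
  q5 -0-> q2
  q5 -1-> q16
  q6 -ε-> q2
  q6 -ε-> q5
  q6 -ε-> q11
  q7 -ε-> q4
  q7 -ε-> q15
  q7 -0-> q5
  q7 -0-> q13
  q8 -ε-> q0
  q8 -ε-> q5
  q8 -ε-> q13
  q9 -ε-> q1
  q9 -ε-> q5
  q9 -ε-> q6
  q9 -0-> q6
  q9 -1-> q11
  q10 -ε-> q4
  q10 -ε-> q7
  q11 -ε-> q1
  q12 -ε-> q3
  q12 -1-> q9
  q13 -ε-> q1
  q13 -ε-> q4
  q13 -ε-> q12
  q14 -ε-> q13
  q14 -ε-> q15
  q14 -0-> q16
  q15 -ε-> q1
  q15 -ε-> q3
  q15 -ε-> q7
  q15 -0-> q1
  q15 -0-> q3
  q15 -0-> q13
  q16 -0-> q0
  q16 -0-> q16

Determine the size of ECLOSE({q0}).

Start with {q0}.
From q0 via ε: add q9.
From q9 via ε: add q1, q5, q6.
From q1 via ε: add q3.
From q5 via ε: add q10.
From q6 via ε: add q2, q11.
From q10 via ε: add q4, q7.
From q7 via ε: add q15.
ε-closure = {q0, q1, q2, q3, q4, q5, q6, q7, q9, q10, q11, q15}, which has 12 states.

12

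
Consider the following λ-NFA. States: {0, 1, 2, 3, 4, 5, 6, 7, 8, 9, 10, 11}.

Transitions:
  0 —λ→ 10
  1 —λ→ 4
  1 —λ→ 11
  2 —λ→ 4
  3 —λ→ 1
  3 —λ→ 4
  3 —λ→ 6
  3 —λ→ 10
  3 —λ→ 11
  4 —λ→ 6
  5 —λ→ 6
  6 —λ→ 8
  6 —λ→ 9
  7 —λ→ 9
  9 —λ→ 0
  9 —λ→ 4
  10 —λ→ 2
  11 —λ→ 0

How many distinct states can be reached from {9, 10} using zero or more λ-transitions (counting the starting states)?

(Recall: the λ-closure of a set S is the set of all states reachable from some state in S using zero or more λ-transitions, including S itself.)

Start with {9, 10}.
From 9 via λ: add 0, 4.
From 10 via λ: add 2.
From 4 via λ: add 6.
From 6 via λ: add 8.
λ-closure = {0, 2, 4, 6, 8, 9, 10}, which has 7 states.

7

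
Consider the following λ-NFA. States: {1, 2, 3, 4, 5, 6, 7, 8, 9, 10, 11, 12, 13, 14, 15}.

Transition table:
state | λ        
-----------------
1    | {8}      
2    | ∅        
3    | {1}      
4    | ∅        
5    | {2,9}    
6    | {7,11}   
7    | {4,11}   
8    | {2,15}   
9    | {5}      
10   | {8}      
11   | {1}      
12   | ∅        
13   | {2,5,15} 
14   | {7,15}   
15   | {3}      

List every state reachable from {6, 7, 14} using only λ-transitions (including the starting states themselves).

Start with {6, 7, 14}.
From 6 via λ: add 11.
From 7 via λ: add 4.
From 14 via λ: add 15.
From 11 via λ: add 1.
From 15 via λ: add 3.
From 1 via λ: add 8.
From 8 via λ: add 2.
No new states can be added; the closed set is {1, 2, 3, 4, 6, 7, 8, 11, 14, 15}.

{1, 2, 3, 4, 6, 7, 8, 11, 14, 15}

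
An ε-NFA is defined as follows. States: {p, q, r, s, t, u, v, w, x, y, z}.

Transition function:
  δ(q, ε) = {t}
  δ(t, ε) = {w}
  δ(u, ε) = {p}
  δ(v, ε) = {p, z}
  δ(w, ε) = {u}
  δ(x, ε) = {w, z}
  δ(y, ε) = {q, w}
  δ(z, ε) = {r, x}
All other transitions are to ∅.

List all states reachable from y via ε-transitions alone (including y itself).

Start with {y}.
From y via ε: add q, w.
From q via ε: add t.
From w via ε: add u.
From u via ε: add p.
No new states can be added; the closed set is {p, q, t, u, w, y}.

{p, q, t, u, w, y}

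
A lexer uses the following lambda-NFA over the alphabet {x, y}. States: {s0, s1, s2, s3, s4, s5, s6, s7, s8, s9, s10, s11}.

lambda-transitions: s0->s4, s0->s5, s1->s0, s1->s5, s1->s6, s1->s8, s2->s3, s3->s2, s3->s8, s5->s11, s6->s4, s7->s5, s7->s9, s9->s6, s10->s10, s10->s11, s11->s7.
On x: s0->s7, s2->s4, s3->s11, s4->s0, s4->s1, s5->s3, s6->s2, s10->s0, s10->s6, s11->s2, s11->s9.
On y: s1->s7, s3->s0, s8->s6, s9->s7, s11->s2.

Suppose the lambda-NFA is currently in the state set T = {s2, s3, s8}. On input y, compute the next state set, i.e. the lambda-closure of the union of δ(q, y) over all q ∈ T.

{s0, s4, s5, s6, s7, s9, s11}

s3 on y → {s0}.
s8 on y → {s6}.
No y-transition from s2.
Union after reading y: {s0, s6}.
Now take the lambda-closure:
From s0 via lambda: add s4, s5.
From s5 via lambda: add s11.
From s11 via lambda: add s7.
From s7 via lambda: add s9.
No new states can be added; the closed set is {s0, s4, s5, s6, s7, s9, s11}.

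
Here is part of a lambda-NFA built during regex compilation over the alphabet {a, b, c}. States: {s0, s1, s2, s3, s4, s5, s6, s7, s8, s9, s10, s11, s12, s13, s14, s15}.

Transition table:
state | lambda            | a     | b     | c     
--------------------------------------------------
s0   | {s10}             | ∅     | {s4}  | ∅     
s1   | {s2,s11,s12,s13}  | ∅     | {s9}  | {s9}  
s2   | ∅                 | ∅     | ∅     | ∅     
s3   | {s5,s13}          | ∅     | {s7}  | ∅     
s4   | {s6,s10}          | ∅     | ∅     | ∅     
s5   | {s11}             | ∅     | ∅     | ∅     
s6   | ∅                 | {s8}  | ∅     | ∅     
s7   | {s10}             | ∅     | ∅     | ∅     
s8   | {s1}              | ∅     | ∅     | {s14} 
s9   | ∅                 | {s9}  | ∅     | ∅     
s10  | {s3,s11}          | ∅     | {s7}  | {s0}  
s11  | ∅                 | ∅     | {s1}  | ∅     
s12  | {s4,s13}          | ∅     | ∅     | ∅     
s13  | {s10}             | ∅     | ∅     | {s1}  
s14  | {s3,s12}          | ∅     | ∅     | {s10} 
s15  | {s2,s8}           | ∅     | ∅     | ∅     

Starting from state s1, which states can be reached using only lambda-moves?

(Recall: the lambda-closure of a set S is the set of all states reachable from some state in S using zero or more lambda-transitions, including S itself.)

{s1, s2, s3, s4, s5, s6, s10, s11, s12, s13}

Start with {s1}.
From s1 via lambda: add s2, s11, s12, s13.
From s12 via lambda: add s4.
From s13 via lambda: add s10.
From s4 via lambda: add s6.
From s10 via lambda: add s3.
From s3 via lambda: add s5.
No new states can be added; the closed set is {s1, s2, s3, s4, s5, s6, s10, s11, s12, s13}.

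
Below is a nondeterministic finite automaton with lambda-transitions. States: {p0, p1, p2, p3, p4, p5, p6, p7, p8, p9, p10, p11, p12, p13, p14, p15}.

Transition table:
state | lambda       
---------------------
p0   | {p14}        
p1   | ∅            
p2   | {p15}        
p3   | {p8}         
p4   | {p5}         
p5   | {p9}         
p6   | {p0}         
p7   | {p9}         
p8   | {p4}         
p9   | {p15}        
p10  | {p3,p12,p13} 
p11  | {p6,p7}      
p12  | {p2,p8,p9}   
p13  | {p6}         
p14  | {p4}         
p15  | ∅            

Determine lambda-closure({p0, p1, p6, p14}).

Start with {p0, p1, p6, p14}.
From p14 via lambda: add p4.
From p4 via lambda: add p5.
From p5 via lambda: add p9.
From p9 via lambda: add p15.
No new states can be added; the closed set is {p0, p1, p4, p5, p6, p9, p14, p15}.

{p0, p1, p4, p5, p6, p9, p14, p15}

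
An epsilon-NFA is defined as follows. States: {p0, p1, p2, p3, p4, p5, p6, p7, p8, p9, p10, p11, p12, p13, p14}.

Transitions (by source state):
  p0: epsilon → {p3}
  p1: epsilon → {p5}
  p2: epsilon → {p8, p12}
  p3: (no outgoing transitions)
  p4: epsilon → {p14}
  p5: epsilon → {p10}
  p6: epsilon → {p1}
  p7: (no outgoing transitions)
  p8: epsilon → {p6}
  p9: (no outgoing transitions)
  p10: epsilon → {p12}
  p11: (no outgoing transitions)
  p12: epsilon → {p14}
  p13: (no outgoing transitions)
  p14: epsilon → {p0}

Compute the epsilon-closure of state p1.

Start with {p1}.
From p1 via epsilon: add p5.
From p5 via epsilon: add p10.
From p10 via epsilon: add p12.
From p12 via epsilon: add p14.
From p14 via epsilon: add p0.
From p0 via epsilon: add p3.
No new states can be added; the closed set is {p0, p1, p3, p5, p10, p12, p14}.

{p0, p1, p3, p5, p10, p12, p14}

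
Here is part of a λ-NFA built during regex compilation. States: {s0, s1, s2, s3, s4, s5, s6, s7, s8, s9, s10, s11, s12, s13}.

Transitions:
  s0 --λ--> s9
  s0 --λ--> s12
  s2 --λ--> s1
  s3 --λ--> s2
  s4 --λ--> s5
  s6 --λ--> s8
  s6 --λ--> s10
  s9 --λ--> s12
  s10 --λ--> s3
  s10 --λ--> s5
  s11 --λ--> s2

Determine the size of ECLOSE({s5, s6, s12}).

8

Start with {s5, s6, s12}.
From s6 via λ: add s8, s10.
From s10 via λ: add s3.
From s3 via λ: add s2.
From s2 via λ: add s1.
λ-closure = {s1, s2, s3, s5, s6, s8, s10, s12}, which has 8 states.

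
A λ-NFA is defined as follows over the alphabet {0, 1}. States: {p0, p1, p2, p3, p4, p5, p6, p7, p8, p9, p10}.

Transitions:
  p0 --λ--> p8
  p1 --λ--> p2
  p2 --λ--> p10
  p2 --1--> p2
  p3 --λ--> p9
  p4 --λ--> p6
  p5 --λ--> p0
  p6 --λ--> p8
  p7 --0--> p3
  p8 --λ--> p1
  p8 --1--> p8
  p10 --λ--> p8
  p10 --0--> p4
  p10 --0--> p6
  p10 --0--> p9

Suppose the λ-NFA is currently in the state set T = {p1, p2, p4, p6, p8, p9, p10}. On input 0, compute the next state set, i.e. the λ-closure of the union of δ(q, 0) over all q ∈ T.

p10 on 0 → {p4, p6, p9}.
No 0-transition from p1, p2, p4, p6, p8, p9.
Union after reading 0: {p4, p6, p9}.
Now take the λ-closure:
From p6 via λ: add p8.
From p8 via λ: add p1.
From p1 via λ: add p2.
From p2 via λ: add p10.
No new states can be added; the closed set is {p1, p2, p4, p6, p8, p9, p10}.

{p1, p2, p4, p6, p8, p9, p10}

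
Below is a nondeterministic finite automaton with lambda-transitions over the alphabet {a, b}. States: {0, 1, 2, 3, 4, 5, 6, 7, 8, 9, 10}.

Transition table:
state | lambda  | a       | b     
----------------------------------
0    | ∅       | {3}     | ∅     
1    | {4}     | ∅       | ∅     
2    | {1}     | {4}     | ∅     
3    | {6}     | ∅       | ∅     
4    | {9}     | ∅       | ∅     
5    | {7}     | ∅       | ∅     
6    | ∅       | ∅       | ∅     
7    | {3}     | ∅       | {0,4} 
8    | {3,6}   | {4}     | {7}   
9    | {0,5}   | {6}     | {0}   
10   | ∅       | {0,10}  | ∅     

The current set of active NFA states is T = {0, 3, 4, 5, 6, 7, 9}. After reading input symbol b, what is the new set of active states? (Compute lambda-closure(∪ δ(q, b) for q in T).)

{0, 3, 4, 5, 6, 7, 9}

7 on b → {0, 4}.
9 on b → {0}.
No b-transition from 0, 3, 4, 5, 6.
Union after reading b: {0, 4}.
Now take the lambda-closure:
From 4 via lambda: add 9.
From 9 via lambda: add 5.
From 5 via lambda: add 7.
From 7 via lambda: add 3.
From 3 via lambda: add 6.
No new states can be added; the closed set is {0, 3, 4, 5, 6, 7, 9}.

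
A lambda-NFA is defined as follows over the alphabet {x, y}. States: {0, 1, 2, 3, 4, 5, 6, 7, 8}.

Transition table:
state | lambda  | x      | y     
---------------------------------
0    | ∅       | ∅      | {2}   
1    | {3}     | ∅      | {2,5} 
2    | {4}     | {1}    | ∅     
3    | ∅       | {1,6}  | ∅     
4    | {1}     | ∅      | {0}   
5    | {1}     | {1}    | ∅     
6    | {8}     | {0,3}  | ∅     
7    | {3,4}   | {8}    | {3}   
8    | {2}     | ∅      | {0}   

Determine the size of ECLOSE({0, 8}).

6

Start with {0, 8}.
From 8 via lambda: add 2.
From 2 via lambda: add 4.
From 4 via lambda: add 1.
From 1 via lambda: add 3.
lambda-closure = {0, 1, 2, 3, 4, 8}, which has 6 states.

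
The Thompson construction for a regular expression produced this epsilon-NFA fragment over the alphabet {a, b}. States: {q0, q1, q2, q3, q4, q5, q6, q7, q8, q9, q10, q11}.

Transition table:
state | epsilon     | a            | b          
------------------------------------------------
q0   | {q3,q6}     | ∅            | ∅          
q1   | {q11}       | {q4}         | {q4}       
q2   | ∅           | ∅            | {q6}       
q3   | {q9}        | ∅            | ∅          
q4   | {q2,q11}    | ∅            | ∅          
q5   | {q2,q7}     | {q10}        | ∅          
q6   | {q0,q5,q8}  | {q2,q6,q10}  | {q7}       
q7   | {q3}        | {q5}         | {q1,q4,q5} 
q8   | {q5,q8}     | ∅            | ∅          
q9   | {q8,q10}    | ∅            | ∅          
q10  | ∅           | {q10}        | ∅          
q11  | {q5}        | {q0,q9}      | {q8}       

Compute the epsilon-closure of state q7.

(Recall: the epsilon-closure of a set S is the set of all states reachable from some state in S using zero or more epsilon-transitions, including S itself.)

{q2, q3, q5, q7, q8, q9, q10}

Start with {q7}.
From q7 via epsilon: add q3.
From q3 via epsilon: add q9.
From q9 via epsilon: add q8, q10.
From q8 via epsilon: add q5.
From q5 via epsilon: add q2.
No new states can be added; the closed set is {q2, q3, q5, q7, q8, q9, q10}.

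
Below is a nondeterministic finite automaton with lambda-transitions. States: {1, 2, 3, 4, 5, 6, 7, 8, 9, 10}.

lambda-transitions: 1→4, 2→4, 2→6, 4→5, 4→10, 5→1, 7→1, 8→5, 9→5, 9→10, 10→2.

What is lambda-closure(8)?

Start with {8}.
From 8 via lambda: add 5.
From 5 via lambda: add 1.
From 1 via lambda: add 4.
From 4 via lambda: add 10.
From 10 via lambda: add 2.
From 2 via lambda: add 6.
No new states can be added; the closed set is {1, 2, 4, 5, 6, 8, 10}.

{1, 2, 4, 5, 6, 8, 10}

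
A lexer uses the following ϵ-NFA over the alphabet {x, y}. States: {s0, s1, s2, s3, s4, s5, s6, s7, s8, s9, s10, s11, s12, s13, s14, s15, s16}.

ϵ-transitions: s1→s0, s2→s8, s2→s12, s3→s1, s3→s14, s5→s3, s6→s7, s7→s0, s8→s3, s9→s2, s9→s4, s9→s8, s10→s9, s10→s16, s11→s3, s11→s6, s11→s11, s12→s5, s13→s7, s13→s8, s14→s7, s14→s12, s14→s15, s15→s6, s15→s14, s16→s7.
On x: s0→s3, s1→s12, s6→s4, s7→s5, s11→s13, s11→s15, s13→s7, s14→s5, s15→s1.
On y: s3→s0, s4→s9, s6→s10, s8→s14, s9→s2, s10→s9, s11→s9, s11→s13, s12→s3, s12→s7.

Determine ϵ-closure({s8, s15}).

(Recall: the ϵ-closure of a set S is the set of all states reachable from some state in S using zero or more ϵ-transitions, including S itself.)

Start with {s8, s15}.
From s8 via ϵ: add s3.
From s15 via ϵ: add s6, s14.
From s3 via ϵ: add s1.
From s6 via ϵ: add s7.
From s14 via ϵ: add s12.
From s1 via ϵ: add s0.
From s12 via ϵ: add s5.
No new states can be added; the closed set is {s0, s1, s3, s5, s6, s7, s8, s12, s14, s15}.

{s0, s1, s3, s5, s6, s7, s8, s12, s14, s15}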